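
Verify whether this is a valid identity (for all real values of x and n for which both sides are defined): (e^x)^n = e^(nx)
Yes, this is an identity.

Claim: (e^x)^n = e^(nx).
Reasoning: e^x is a positive real number, and for a positive base B and real exponent n, B^n = e^(n·ln B). With B = e^x, ln B = x, so (e^x)^n = e^(n·x).
So the two sides agree for all real values of x and n for which both sides are defined.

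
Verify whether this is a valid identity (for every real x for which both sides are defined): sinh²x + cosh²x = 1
Claim: sinh²x + cosh²x = 1.
Test a specific point where both sides are defined: x = -3.
LHS = sinh²x + cosh²x ≈ 201.7156
RHS = 1 ≈ 1.0000
Since 201.7156 ≠ 1.0000, the equation fails at this point, so it cannot hold for every real x for which both sides are defined.
The correct hyperbolic identity is cosh²x - sinh²x = 1 (a difference); the sum sinh²x + cosh²x equals cosh(2x).

Conclusion: No, this is NOT an identity.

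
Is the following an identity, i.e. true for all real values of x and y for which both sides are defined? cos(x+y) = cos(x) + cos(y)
No, this is NOT an identity.

Claim: cos(x+y) = cos(x) + cos(y).
Test a specific point where both sides are defined: x = π/6, y = π/6.
LHS = cos(x+y) ≈ 0.5000
RHS = cos(x) + cos(y) ≈ 1.7321
Since 0.5000 ≠ 1.7321, the equation fails at this point, so it cannot hold for all real values of x and y for which both sides are defined.
The correct expansion is cos(x+y) = cos(x)cos(y) - sin(x)sin(y); cosine is not additive.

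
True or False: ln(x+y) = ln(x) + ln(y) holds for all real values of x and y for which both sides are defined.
False.

Claim: ln(x+y) = ln(x) + ln(y).
Test a specific point where both sides are defined: x = 3, y = 4.
LHS = ln(x+y) ≈ 1.9459
RHS = ln(x) + ln(y) ≈ 2.4849
Since 1.9459 ≠ 2.4849, the equation fails at this point, so it cannot hold for all real values of x and y for which both sides are defined.
ln(x) + ln(y) = ln(xy), not ln(x+y).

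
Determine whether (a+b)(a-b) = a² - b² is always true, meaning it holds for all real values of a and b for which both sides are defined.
Claim: (a+b)(a-b) = a² - b².
Reasoning: Expand: (a+b)(a-b) = a² - ab + ba - b² = a² - b² (the cross terms cancel).
So the two sides agree for all real values of a and b for which both sides are defined.

Conclusion: Yes, this is an identity.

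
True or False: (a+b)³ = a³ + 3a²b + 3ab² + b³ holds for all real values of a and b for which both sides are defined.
Claim: (a+b)³ = a³ + 3a²b + 3ab² + b³.
Reasoning: (a+b)³ = (a+b)(a+b)² = (a+b)(a² + 2ab + b²) = a³ + 2a²b + ab² + a²b + 2ab² + b³ = a³ + 3a²b + 3ab² + b³.
So the two sides agree for all real values of a and b for which both sides are defined.

Conclusion: True.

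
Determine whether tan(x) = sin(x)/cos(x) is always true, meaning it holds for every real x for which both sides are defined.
Claim: tan(x) = sin(x)/cos(x).
Reasoning: For an angle x whose terminal point on the unit circle is (cos x, sin x), tan(x) is defined as the ratio (second coordinate)/(first coordinate) = sin(x)/cos(x), wherever cos(x) ≠ 0.
So the two sides agree for every real x for which both sides are defined.

Conclusion: Yes, this is an identity.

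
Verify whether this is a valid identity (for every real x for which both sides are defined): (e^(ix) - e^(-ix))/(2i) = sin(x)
Claim: (e^(ix) - e^(-ix))/(2i) = sin(x).
Reasoning: By Euler's formula e^(ix) = cos(x) + i·sin(x) and e^(-ix) = cos(x) - i·sin(x). Subtracting cancels the cosine terms: e^(ix) - e^(-ix) = 2i·sin(x); divide by 2i.
So the two sides agree for every real x for which both sides are defined.

Conclusion: Yes, this is an identity.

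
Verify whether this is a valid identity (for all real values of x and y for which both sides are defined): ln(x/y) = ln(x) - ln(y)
Claim: ln(x/y) = ln(x) - ln(y).
Reasoning: Both sides are simultaneously defined only when x, y > 0. Write x = e^p, y = e^q. Then x/y = e^(p-q), so ln(x/y) = p - q = ln(x) - ln(y).
So the two sides agree for all real values of x and y for which both sides are defined.

Conclusion: Yes, this is an identity.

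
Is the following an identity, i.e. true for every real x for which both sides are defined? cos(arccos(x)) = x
Yes, this is an identity.

Claim: cos(arccos(x)) = x.
Reasoning: For -1 ≤ x ≤ 1 (where arccos is defined), arccos(x) is by definition an angle whose cosine equals x. Taking the cosine of that angle returns x. (Note the other order, arccos(cos x) = x, is NOT an identity.)
So the two sides agree for every real x for which both sides are defined.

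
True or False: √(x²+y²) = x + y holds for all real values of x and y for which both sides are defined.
False.

Claim: √(x²+y²) = x + y.
Test a specific point where both sides are defined: x = 1, y = -1.
LHS = √(x²+y²) ≈ 1.4142
RHS = x + y ≈ 0.0000
Since 1.4142 ≠ 0.0000, the equation fails at this point, so it cannot hold for all real values of x and y for which both sides are defined.
(x+y)² = x² + 2xy + y², not x² + y², so the square root does not split this way.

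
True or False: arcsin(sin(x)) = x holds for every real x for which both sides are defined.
False.

Claim: arcsin(sin(x)) = x.
Test a specific point where both sides are defined: x = 3π/4.
LHS = arcsin(sin(x)) ≈ 0.7854
RHS = x ≈ 2.3562
Since 0.7854 ≠ 2.3562, the equation fails at this point, so it cannot hold for every real x for which both sides are defined.
arcsin only returns values in [-π/2, π/2], so arcsin(sin(x)) = x holds only for x in that interval, not for all real x.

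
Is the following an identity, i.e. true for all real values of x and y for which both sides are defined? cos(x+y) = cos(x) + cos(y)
No, this is NOT an identity.

Claim: cos(x+y) = cos(x) + cos(y).
Test a specific point where both sides are defined: x = π/6, y = π/4.
LHS = cos(x+y) ≈ 0.2588
RHS = cos(x) + cos(y) ≈ 1.5731
Since 0.2588 ≠ 1.5731, the equation fails at this point, so it cannot hold for all real values of x and y for which both sides are defined.
The correct expansion is cos(x+y) = cos(x)cos(y) - sin(x)sin(y); cosine is not additive.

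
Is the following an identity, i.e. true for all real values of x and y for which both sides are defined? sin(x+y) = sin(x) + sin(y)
Claim: sin(x+y) = sin(x) + sin(y).
Test a specific point where both sides are defined: x = -π/6, y = -π/4.
LHS = sin(x+y) ≈ -0.9659
RHS = sin(x) + sin(y) ≈ -1.2071
Since -0.9659 ≠ -1.2071, the equation fails at this point, so it cannot hold for all real values of x and y for which both sides are defined.
The correct expansion is sin(x+y) = sin(x)cos(y) + cos(x)sin(y); sine is not additive.

Conclusion: No, this is NOT an identity.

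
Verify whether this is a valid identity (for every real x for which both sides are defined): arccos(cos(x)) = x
No, this is NOT an identity.

Claim: arccos(cos(x)) = x.
Test a specific point where both sides are defined: x = -π/6.
LHS = arccos(cos(x)) ≈ 0.5236
RHS = x ≈ -0.5236
Since 0.5236 ≠ -0.5236, the equation fails at this point, so it cannot hold for every real x for which both sides are defined.
arccos only returns values in [0, π], so arccos(cos(x)) = x holds only for x in that interval, not for all real x.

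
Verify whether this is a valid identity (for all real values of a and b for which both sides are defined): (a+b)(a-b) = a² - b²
Claim: (a+b)(a-b) = a² - b².
Reasoning: Expand: (a+b)(a-b) = a² - ab + ba - b² = a² - b² (the cross terms cancel).
So the two sides agree for all real values of a and b for which both sides are defined.

Conclusion: Yes, this is an identity.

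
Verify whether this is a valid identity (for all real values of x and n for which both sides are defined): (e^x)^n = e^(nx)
Yes, this is an identity.

Claim: (e^x)^n = e^(nx).
Reasoning: e^x is a positive real number, and for a positive base B and real exponent n, B^n = e^(n·ln B). With B = e^x, ln B = x, so (e^x)^n = e^(n·x).
So the two sides agree for all real values of x and n for which both sides are defined.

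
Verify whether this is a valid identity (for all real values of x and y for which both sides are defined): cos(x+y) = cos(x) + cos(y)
Claim: cos(x+y) = cos(x) + cos(y).
Test a specific point where both sides are defined: x = -π/6, y = π/2.
LHS = cos(x+y) ≈ 0.5000
RHS = cos(x) + cos(y) ≈ 0.8660
Since 0.5000 ≠ 0.8660, the equation fails at this point, so it cannot hold for all real values of x and y for which both sides are defined.
The correct expansion is cos(x+y) = cos(x)cos(y) - sin(x)sin(y); cosine is not additive.

Conclusion: No, this is NOT an identity.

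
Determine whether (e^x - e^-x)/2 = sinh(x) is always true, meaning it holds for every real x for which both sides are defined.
Yes, this is an identity.

Claim: (e^x - e^-x)/2 = sinh(x).
Reasoning: This is exactly the definition of the hyperbolic sine: sinh(x) := (e^x - e^-x)/2.
So the two sides agree for every real x for which both sides are defined.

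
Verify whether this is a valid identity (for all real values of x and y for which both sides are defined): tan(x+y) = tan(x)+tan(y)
Claim: tan(x+y) = tan(x)+tan(y).
Test a specific point where both sides are defined: x = π/6, y = π/6.
LHS = tan(x+y) ≈ 1.7321
RHS = tan(x)+tan(y) ≈ 1.1547
Since 1.7321 ≠ 1.1547, the equation fails at this point, so it cannot hold for all real values of x and y for which both sides are defined.
The correct formula is tan(x+y) = (tan(x) + tan(y))/(1 - tan(x)tan(y)).

Conclusion: No, this is NOT an identity.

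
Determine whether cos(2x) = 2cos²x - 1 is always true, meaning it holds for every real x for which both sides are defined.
Claim: cos(2x) = 2cos²x - 1.
Reasoning: cos(2x) = cos²x - sin²x. Replace sin²x by 1 - cos²x: cos²x - (1 - cos²x) = 2cos²x - 1.
So the two sides agree for every real x for which both sides are defined.

Conclusion: Yes, this is an identity.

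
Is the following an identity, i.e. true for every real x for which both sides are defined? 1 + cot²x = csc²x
Yes, this is an identity.

Claim: 1 + cot²x = csc²x.
Reasoning: Start from sin²x + cos²x = 1 and divide every term by sin²x (allowed wherever cot x and csc x are defined): 1 + cot²x = 1/sin²x = csc²x.
So the two sides agree for every real x for which both sides are defined.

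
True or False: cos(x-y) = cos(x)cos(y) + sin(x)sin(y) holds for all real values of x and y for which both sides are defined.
True.

Claim: cos(x-y) = cos(x)cos(y) + sin(x)sin(y).
Reasoning: Replace y by -y in cos(x+y) = cos(x)cos(y) - sin(x)sin(y) and use cos(-y) = cos(y), sin(-y) = -sin(y): cos(x-y) = cos(x)cos(y) + sin(x)sin(y).
So the two sides agree for all real values of x and y for which both sides are defined.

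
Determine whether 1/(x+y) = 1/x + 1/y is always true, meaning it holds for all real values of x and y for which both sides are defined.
Claim: 1/(x+y) = 1/x + 1/y.
Test a specific point where both sides are defined: x = -2, y = -3.
LHS = 1/(x+y) ≈ -0.2000
RHS = 1/x + 1/y ≈ -0.8333
Since -0.2000 ≠ -0.8333, the equation fails at this point, so it cannot hold for all real values of x and y for which both sides are defined.
1/x + 1/y = (x+y)/(xy), which is not 1/(x+y).

Conclusion: No, this is NOT an identity.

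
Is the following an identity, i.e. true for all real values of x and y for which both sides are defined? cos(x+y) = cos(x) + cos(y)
No, this is NOT an identity.

Claim: cos(x+y) = cos(x) + cos(y).
Test a specific point where both sides are defined: x = π/2, y = π/4.
LHS = cos(x+y) ≈ -0.7071
RHS = cos(x) + cos(y) ≈ 0.7071
Since -0.7071 ≠ 0.7071, the equation fails at this point, so it cannot hold for all real values of x and y for which both sides are defined.
The correct expansion is cos(x+y) = cos(x)cos(y) - sin(x)sin(y); cosine is not additive.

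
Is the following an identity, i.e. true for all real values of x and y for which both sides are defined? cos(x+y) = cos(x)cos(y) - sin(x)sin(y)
Yes, this is an identity.

Claim: cos(x+y) = cos(x)cos(y) - sin(x)sin(y).
Reasoning: By Euler's formula e^(i(x+y)) = e^(ix)·e^(iy) = (cos x + i·sin x)(cos y + i·sin y). The real part of the left side is cos(x+y); the real part of the product is cos(x)cos(y) - sin(x)sin(y) (since i·i = -1).
So the two sides agree for all real values of x and y for which both sides are defined.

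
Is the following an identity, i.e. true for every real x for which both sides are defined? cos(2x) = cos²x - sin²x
Yes, this is an identity.

Claim: cos(2x) = cos²x - sin²x.
Reasoning: Put y = x in the addition formula cos(x+y) = cos(x)cos(y) - sin(x)sin(y): cos(2x) = cos²x - sin²x.
So the two sides agree for every real x for which both sides are defined.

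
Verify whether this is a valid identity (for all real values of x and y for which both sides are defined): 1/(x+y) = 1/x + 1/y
Claim: 1/(x+y) = 1/x + 1/y.
Test a specific point where both sides are defined: x = 4, y = -1.
LHS = 1/(x+y) ≈ 0.3333
RHS = 1/x + 1/y ≈ -0.7500
Since 0.3333 ≠ -0.7500, the equation fails at this point, so it cannot hold for all real values of x and y for which both sides are defined.
1/x + 1/y = (x+y)/(xy), which is not 1/(x+y).

Conclusion: No, this is NOT an identity.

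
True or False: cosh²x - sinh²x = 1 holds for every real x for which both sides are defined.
True.

Claim: cosh²x - sinh²x = 1.
Reasoning: With cosh(x) = (e^x + e^-x)/2 and sinh(x) = (e^x - e^-x)/2: cosh²x = (e^(2x) + 2 + e^(-2x))/4 and sinh²x = (e^(2x) - 2 + e^(-2x))/4. Subtracting leaves 4/4 = 1.
So the two sides agree for every real x for which both sides are defined.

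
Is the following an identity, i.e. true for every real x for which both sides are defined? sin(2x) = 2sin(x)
No, this is NOT an identity.

Claim: sin(2x) = 2sin(x).
Test a specific point where both sides are defined: x = π/2.
LHS = sin(2x) ≈ 0.0000
RHS = 2sin(x) ≈ 2.0000
Since 0.0000 ≠ 2.0000, the equation fails at this point, so it cannot hold for every real x for which both sides are defined.
The correct double-angle formula is sin(2x) = 2sin(x)cos(x).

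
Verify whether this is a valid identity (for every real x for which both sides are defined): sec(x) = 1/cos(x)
Claim: sec(x) = 1/cos(x).
Reasoning: sec(x) is by definition the reciprocal of cos(x), wherever cos(x) ≠ 0.
So the two sides agree for every real x for which both sides are defined.

Conclusion: Yes, this is an identity.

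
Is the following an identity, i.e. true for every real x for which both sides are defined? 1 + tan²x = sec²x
Claim: 1 + tan²x = sec²x.
Reasoning: Start from sin²x + cos²x = 1 and divide every term by cos²x (allowed wherever tan x and sec x are defined): tan²x + 1 = 1/cos²x = sec²x.
So the two sides agree for every real x for which both sides are defined.

Conclusion: Yes, this is an identity.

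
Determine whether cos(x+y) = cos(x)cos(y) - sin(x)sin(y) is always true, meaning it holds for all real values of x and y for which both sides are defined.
Yes, this is an identity.

Claim: cos(x+y) = cos(x)cos(y) - sin(x)sin(y).
Reasoning: By Euler's formula e^(i(x+y)) = e^(ix)·e^(iy) = (cos x + i·sin x)(cos y + i·sin y). The real part of the left side is cos(x+y); the real part of the product is cos(x)cos(y) - sin(x)sin(y) (since i·i = -1).
So the two sides agree for all real values of x and y for which both sides are defined.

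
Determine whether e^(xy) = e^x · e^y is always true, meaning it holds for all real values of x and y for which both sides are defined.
No, this is NOT an identity.

Claim: e^(xy) = e^x · e^y.
Test a specific point where both sides are defined: x = 1, y = 1.
LHS = e^(xy) ≈ 2.7183
RHS = e^x · e^y ≈ 7.3891
Since 2.7183 ≠ 7.3891, the equation fails at this point, so it cannot hold for all real values of x and y for which both sides are defined.
e^x · e^y = e^(x+y), not e^(xy).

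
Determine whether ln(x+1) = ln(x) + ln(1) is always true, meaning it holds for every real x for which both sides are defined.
No, this is NOT an identity.

Claim: ln(x+1) = ln(x) + ln(1).
Test a specific point where both sides are defined: x = 3.
LHS = ln(x+1) ≈ 1.3863
RHS = ln(x) + ln(1) ≈ 1.0986
Since 1.3863 ≠ 1.0986, the equation fails at this point, so it cannot hold for every real x for which both sides are defined.
ln(1) = 0, so the right side is just ln(x), which differs from ln(x+1).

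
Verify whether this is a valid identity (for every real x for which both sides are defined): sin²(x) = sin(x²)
Claim: sin²(x) = sin(x²).
Test a specific point where both sides are defined: x = 2π/3.
LHS = sin²(x) ≈ 0.7500
RHS = sin(x²) ≈ -0.9474
Since 0.7500 ≠ -0.9474, the equation fails at this point, so it cannot hold for every real x for which both sides are defined.
sin²(x) means (sin x)², squaring the output; sin(x²) squares the input. These are different functions.

Conclusion: No, this is NOT an identity.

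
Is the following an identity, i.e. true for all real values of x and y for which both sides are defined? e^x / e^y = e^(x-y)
Yes, this is an identity.

Claim: e^x / e^y = e^(x-y).
Reasoning: 1/e^y = e^(-y), so e^x / e^y = e^x · e^(-y) = e^(x + (-y)) = e^(x-y) by the product rule for exponents.
So the two sides agree for all real values of x and y for which both sides are defined.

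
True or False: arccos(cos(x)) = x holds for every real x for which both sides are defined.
False.

Claim: arccos(cos(x)) = x.
Test a specific point where both sides are defined: x = -π/3.
LHS = arccos(cos(x)) ≈ 1.0472
RHS = x ≈ -1.0472
Since 1.0472 ≠ -1.0472, the equation fails at this point, so it cannot hold for every real x for which both sides are defined.
arccos only returns values in [0, π], so arccos(cos(x)) = x holds only for x in that interval, not for all real x.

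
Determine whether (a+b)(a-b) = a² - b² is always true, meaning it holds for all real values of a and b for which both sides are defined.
Claim: (a+b)(a-b) = a² - b².
Reasoning: Expand: (a+b)(a-b) = a² - ab + ba - b² = a² - b² (the cross terms cancel).
So the two sides agree for all real values of a and b for which both sides are defined.

Conclusion: Yes, this is an identity.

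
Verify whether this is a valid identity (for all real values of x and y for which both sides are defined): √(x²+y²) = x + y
Claim: √(x²+y²) = x + y.
Test a specific point where both sides are defined: x = 3/2, y = -2.
LHS = √(x²+y²) ≈ 2.5000
RHS = x + y ≈ -0.5000
Since 2.5000 ≠ -0.5000, the equation fails at this point, so it cannot hold for all real values of x and y for which both sides are defined.
(x+y)² = x² + 2xy + y², not x² + y², so the square root does not split this way.

Conclusion: No, this is NOT an identity.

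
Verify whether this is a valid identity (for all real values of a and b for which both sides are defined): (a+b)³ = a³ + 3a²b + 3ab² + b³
Yes, this is an identity.

Claim: (a+b)³ = a³ + 3a²b + 3ab² + b³.
Reasoning: (a+b)³ = (a+b)(a+b)² = (a+b)(a² + 2ab + b²) = a³ + 2a²b + ab² + a²b + 2ab² + b³ = a³ + 3a²b + 3ab² + b³.
So the two sides agree for all real values of a and b for which both sides are defined.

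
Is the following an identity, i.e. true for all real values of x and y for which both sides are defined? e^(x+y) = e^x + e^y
No, this is NOT an identity.

Claim: e^(x+y) = e^x + e^y.
Test a specific point where both sides are defined: x = 4, y = 5.
LHS = e^(x+y) ≈ 8103.0839
RHS = e^x + e^y ≈ 203.0113
Since 8103.0839 ≠ 203.0113, the equation fails at this point, so it cannot hold for all real values of x and y for which both sides are defined.
The correct rule is e^(x+y) = e^x · e^y (a product, not a sum).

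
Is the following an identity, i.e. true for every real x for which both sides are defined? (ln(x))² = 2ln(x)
Claim: (ln(x))² = 2ln(x).
Test a specific point where both sides are defined: x = 2.
LHS = (ln(x))² ≈ 0.4805
RHS = 2ln(x) ≈ 1.3863
Since 0.4805 ≠ 1.3863, the equation fails at this point, so it cannot hold for every real x for which both sides are defined.
2ln(x) equals ln(x²), which is not the same as (ln x)².

Conclusion: No, this is NOT an identity.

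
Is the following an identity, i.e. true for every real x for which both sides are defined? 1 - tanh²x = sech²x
Claim: 1 - tanh²x = sech²x.
Reasoning: Divide cosh²x - sinh²x = 1 through by cosh²x (never zero): 1 - tanh²x = 1/cosh²x = sech²x.
So the two sides agree for every real x for which both sides are defined.

Conclusion: Yes, this is an identity.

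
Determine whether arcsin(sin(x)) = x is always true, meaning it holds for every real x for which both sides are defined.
Claim: arcsin(sin(x)) = x.
Test a specific point where both sides are defined: x = π.
LHS = arcsin(sin(x)) ≈ 0.0000
RHS = x ≈ 3.1416
Since 0.0000 ≠ 3.1416, the equation fails at this point, so it cannot hold for every real x for which both sides are defined.
arcsin only returns values in [-π/2, π/2], so arcsin(sin(x)) = x holds only for x in that interval, not for all real x.

Conclusion: No, this is NOT an identity.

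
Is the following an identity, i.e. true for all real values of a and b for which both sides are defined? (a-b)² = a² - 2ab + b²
Claim: (a-b)² = a² - 2ab + b².
Reasoning: Expand: (a-b)² = (a-b)(a-b) = a·a - a·b - b·a + b·b = a² - 2ab + b².
So the two sides agree for all real values of a and b for which both sides are defined.

Conclusion: Yes, this is an identity.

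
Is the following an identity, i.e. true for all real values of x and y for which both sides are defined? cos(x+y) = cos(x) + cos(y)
Claim: cos(x+y) = cos(x) + cos(y).
Test a specific point where both sides are defined: x = π/2, y = π/3.
LHS = cos(x+y) ≈ -0.8660
RHS = cos(x) + cos(y) ≈ 0.5000
Since -0.8660 ≠ 0.5000, the equation fails at this point, so it cannot hold for all real values of x and y for which both sides are defined.
The correct expansion is cos(x+y) = cos(x)cos(y) - sin(x)sin(y); cosine is not additive.

Conclusion: No, this is NOT an identity.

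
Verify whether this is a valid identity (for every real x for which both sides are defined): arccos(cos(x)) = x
No, this is NOT an identity.

Claim: arccos(cos(x)) = x.
Test a specific point where both sides are defined: x = -π/6.
LHS = arccos(cos(x)) ≈ 0.5236
RHS = x ≈ -0.5236
Since 0.5236 ≠ -0.5236, the equation fails at this point, so it cannot hold for every real x for which both sides are defined.
arccos only returns values in [0, π], so arccos(cos(x)) = x holds only for x in that interval, not for all real x.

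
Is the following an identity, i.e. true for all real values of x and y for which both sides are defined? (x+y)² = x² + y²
Claim: (x+y)² = x² + y².
Test a specific point where both sides are defined: x = 2, y = 5.
LHS = (x+y)² ≈ 49.0000
RHS = x² + y² ≈ 29.0000
Since 49.0000 ≠ 29.0000, the equation fails at this point, so it cannot hold for all real values of x and y for which both sides are defined.
The correct expansion is (x+y)² = x² + 2xy + y²; the cross term 2xy is missing.

Conclusion: No, this is NOT an identity.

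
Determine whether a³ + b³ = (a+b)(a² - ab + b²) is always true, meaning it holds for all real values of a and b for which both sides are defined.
Claim: a³ + b³ = (a+b)(a² - ab + b²).
Reasoning: Expand the right side: (a+b)(a² - ab + b²) = a³ - a²b + ab² + a²b - ab² + b³ = a³ + b³ (the middle terms cancel in pairs).
So the two sides agree for all real values of a and b for which both sides are defined.

Conclusion: Yes, this is an identity.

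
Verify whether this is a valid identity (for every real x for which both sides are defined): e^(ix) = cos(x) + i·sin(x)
Yes, this is an identity.

Claim: e^(ix) = cos(x) + i·sin(x).
Reasoning: Euler's formula. Expand e^(ix) = Σ (ix)^k / k!. Since i² = -1, the even-k terms are Σ (-1)^m x^(2m)/(2m)! = cos(x) and the odd-k terms are i · Σ (-1)^m x^(2m+1)/(2m+1)! = i·sin(x).
So the two sides agree for every real x for which both sides are defined.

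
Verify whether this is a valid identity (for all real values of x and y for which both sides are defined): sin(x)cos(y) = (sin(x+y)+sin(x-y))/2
Yes, this is an identity.

Claim: sin(x)cos(y) = (sin(x+y)+sin(x-y))/2.
Reasoning: sin(x+y) = sin(x)cos(y) + cos(x)sin(y) and sin(x-y) = sin(x)cos(y) - cos(x)sin(y). Adding, sin(x+y) + sin(x-y) = 2sin(x)cos(y); divide by 2.
So the two sides agree for all real values of x and y for which both sides are defined.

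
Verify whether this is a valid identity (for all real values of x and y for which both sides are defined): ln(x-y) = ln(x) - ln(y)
Claim: ln(x-y) = ln(x) - ln(y).
Test a specific point where both sides are defined: x = 5, y = 3/2.
LHS = ln(x-y) ≈ 1.2528
RHS = ln(x) - ln(y) ≈ 1.2040
Since 1.2528 ≠ 1.2040, the equation fails at this point, so it cannot hold for all real values of x and y for which both sides are defined.
ln(x) - ln(y) = ln(x/y), not ln(x-y).

Conclusion: No, this is NOT an identity.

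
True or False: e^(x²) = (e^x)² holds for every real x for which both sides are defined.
Claim: e^(x²) = (e^x)².
Test a specific point where both sides are defined: x = 1.
LHS = e^(x²) ≈ 2.7183
RHS = (e^x)² ≈ 7.3891
Since 2.7183 ≠ 7.3891, the equation fails at this point, so it cannot hold for every real x for which both sides are defined.
(e^x)² = e^(2x), and 2x ≠ x² in general.

Conclusion: False.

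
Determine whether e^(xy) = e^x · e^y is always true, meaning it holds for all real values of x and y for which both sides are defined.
Claim: e^(xy) = e^x · e^y.
Test a specific point where both sides are defined: x = -1, y = 2.
LHS = e^(xy) ≈ 0.1353
RHS = e^x · e^y ≈ 2.7183
Since 0.1353 ≠ 2.7183, the equation fails at this point, so it cannot hold for all real values of x and y for which both sides are defined.
e^x · e^y = e^(x+y), not e^(xy).

Conclusion: No, this is NOT an identity.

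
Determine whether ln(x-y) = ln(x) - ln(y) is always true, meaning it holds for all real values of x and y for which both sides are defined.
No, this is NOT an identity.

Claim: ln(x-y) = ln(x) - ln(y).
Test a specific point where both sides are defined: x = 3/2, y = 1/2.
LHS = ln(x-y) ≈ 0.0000
RHS = ln(x) - ln(y) ≈ 1.0986
Since 0.0000 ≠ 1.0986, the equation fails at this point, so it cannot hold for all real values of x and y for which both sides are defined.
ln(x) - ln(y) = ln(x/y), not ln(x-y).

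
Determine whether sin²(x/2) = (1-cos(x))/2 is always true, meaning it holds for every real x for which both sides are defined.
Yes, this is an identity.

Claim: sin²(x/2) = (1-cos(x))/2.
Reasoning: Use cos(2θ) = 1 - 2sin²θ with θ = x/2: cos(x) = 1 - 2sin²(x/2). Solving for sin²(x/2) gives (1 - cos(x))/2.
So the two sides agree for every real x for which both sides are defined.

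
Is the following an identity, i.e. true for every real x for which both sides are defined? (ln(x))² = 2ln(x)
No, this is NOT an identity.

Claim: (ln(x))² = 2ln(x).
Test a specific point where both sides are defined: x = 3.
LHS = (ln(x))² ≈ 1.2069
RHS = 2ln(x) ≈ 2.1972
Since 1.2069 ≠ 2.1972, the equation fails at this point, so it cannot hold for every real x for which both sides are defined.
2ln(x) equals ln(x²), which is not the same as (ln x)².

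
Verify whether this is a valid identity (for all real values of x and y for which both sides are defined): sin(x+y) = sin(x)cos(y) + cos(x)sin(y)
Yes, this is an identity.

Claim: sin(x+y) = sin(x)cos(y) + cos(x)sin(y).
Reasoning: By Euler's formula e^(i(x+y)) = e^(ix)·e^(iy) = (cos x + i·sin x)(cos y + i·sin y). The imaginary part of the left side is sin(x+y); the imaginary part of the product is sin(x)cos(y) + cos(x)sin(y).
So the two sides agree for all real values of x and y for which both sides are defined.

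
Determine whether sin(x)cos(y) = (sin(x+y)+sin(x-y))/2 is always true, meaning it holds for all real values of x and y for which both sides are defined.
Claim: sin(x)cos(y) = (sin(x+y)+sin(x-y))/2.
Reasoning: sin(x+y) = sin(x)cos(y) + cos(x)sin(y) and sin(x-y) = sin(x)cos(y) - cos(x)sin(y). Adding, sin(x+y) + sin(x-y) = 2sin(x)cos(y); divide by 2.
So the two sides agree for all real values of x and y for which both sides are defined.

Conclusion: Yes, this is an identity.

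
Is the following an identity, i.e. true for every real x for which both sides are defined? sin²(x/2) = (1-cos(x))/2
Claim: sin²(x/2) = (1-cos(x))/2.
Reasoning: Use cos(2θ) = 1 - 2sin²θ with θ = x/2: cos(x) = 1 - 2sin²(x/2). Solving for sin²(x/2) gives (1 - cos(x))/2.
So the two sides agree for every real x for which both sides are defined.

Conclusion: Yes, this is an identity.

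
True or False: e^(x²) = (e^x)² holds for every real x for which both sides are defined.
False.

Claim: e^(x²) = (e^x)².
Test a specific point where both sides are defined: x = 3/2.
LHS = e^(x²) ≈ 9.4877
RHS = (e^x)² ≈ 20.0855
Since 9.4877 ≠ 20.0855, the equation fails at this point, so it cannot hold for every real x for which both sides are defined.
(e^x)² = e^(2x), and 2x ≠ x² in general.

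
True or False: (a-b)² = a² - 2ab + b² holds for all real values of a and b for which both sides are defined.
True.

Claim: (a-b)² = a² - 2ab + b².
Reasoning: Expand: (a-b)² = (a-b)(a-b) = a·a - a·b - b·a + b·b = a² - 2ab + b².
So the two sides agree for all real values of a and b for which both sides are defined.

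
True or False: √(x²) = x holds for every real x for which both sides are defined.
Claim: √(x²) = x.
Test a specific point where both sides are defined: x = -1.
LHS = √(x²) ≈ 1.0000
RHS = x ≈ -1.0000
Since 1.0000 ≠ -1.0000, the equation fails at this point, so it cannot hold for every real x for which both sides are defined.
√(x²) = |x|, which differs from x whenever x < 0 (both sides are defined for every real x).

Conclusion: False.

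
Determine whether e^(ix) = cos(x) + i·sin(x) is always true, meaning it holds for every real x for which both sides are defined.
Claim: e^(ix) = cos(x) + i·sin(x).
Reasoning: Euler's formula. Expand e^(ix) = Σ (ix)^k / k!. Since i² = -1, the even-k terms are Σ (-1)^m x^(2m)/(2m)! = cos(x) and the odd-k terms are i · Σ (-1)^m x^(2m+1)/(2m+1)! = i·sin(x).
So the two sides agree for every real x for which both sides are defined.

Conclusion: Yes, this is an identity.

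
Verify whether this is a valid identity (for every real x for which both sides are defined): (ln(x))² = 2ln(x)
Claim: (ln(x))² = 2ln(x).
Test a specific point where both sides are defined: x = 3/2.
LHS = (ln(x))² ≈ 0.1644
RHS = 2ln(x) ≈ 0.8109
Since 0.1644 ≠ 0.8109, the equation fails at this point, so it cannot hold for every real x for which both sides are defined.
2ln(x) equals ln(x²), which is not the same as (ln x)².

Conclusion: No, this is NOT an identity.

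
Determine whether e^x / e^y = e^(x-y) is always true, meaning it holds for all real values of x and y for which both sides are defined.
Yes, this is an identity.

Claim: e^x / e^y = e^(x-y).
Reasoning: 1/e^y = e^(-y), so e^x / e^y = e^x · e^(-y) = e^(x + (-y)) = e^(x-y) by the product rule for exponents.
So the two sides agree for all real values of x and y for which both sides are defined.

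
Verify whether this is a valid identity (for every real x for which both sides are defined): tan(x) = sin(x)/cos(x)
Claim: tan(x) = sin(x)/cos(x).
Reasoning: For an angle x whose terminal point on the unit circle is (cos x, sin x), tan(x) is defined as the ratio (second coordinate)/(first coordinate) = sin(x)/cos(x), wherever cos(x) ≠ 0.
So the two sides agree for every real x for which both sides are defined.

Conclusion: Yes, this is an identity.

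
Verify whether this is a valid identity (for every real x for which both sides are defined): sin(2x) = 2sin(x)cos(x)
Yes, this is an identity.

Claim: sin(2x) = 2sin(x)cos(x).
Reasoning: Put y = x in the addition formula sin(x+y) = sin(x)cos(y) + cos(x)sin(y): sin(2x) = sin(x)cos(x) + cos(x)sin(x) = 2sin(x)cos(x).
So the two sides agree for every real x for which both sides are defined.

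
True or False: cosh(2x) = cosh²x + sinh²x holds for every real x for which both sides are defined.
True.

Claim: cosh(2x) = cosh²x + sinh²x.
Reasoning: cosh²x = (e^(2x) + 2 + e^(-2x))/4 and sinh²x = (e^(2x) - 2 + e^(-2x))/4. Adding gives (2e^(2x) + 2e^(-2x))/4 = (e^(2x) + e^(-2x))/2 = cosh(2x).
So the two sides agree for every real x for which both sides are defined.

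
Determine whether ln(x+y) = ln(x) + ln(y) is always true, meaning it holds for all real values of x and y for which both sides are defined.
No, this is NOT an identity.

Claim: ln(x+y) = ln(x) + ln(y).
Test a specific point where both sides are defined: x = 3, y = 3.
LHS = ln(x+y) ≈ 1.7918
RHS = ln(x) + ln(y) ≈ 2.1972
Since 1.7918 ≠ 2.1972, the equation fails at this point, so it cannot hold for all real values of x and y for which both sides are defined.
ln(x) + ln(y) = ln(xy), not ln(x+y).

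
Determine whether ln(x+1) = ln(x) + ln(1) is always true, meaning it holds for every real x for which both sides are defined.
Claim: ln(x+1) = ln(x) + ln(1).
Test a specific point where both sides are defined: x = 2.
LHS = ln(x+1) ≈ 1.0986
RHS = ln(x) + ln(1) ≈ 0.6931
Since 1.0986 ≠ 0.6931, the equation fails at this point, so it cannot hold for every real x for which both sides are defined.
ln(1) = 0, so the right side is just ln(x), which differs from ln(x+1).

Conclusion: No, this is NOT an identity.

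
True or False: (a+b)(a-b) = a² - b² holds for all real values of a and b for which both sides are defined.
Claim: (a+b)(a-b) = a² - b².
Reasoning: Expand: (a+b)(a-b) = a² - ab + ba - b² = a² - b² (the cross terms cancel).
So the two sides agree for all real values of a and b for which both sides are defined.

Conclusion: True.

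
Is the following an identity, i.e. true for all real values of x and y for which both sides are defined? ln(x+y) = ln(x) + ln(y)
No, this is NOT an identity.

Claim: ln(x+y) = ln(x) + ln(y).
Test a specific point where both sides are defined: x = 4, y = 3/2.
LHS = ln(x+y) ≈ 1.7047
RHS = ln(x) + ln(y) ≈ 1.7918
Since 1.7047 ≠ 1.7918, the equation fails at this point, so it cannot hold for all real values of x and y for which both sides are defined.
ln(x) + ln(y) = ln(xy), not ln(x+y).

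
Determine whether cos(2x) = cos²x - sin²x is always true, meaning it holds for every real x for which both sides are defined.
Claim: cos(2x) = cos²x - sin²x.
Reasoning: Put y = x in the addition formula cos(x+y) = cos(x)cos(y) - sin(x)sin(y): cos(2x) = cos²x - sin²x.
So the two sides agree for every real x for which both sides are defined.

Conclusion: Yes, this is an identity.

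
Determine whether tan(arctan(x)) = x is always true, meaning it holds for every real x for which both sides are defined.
Yes, this is an identity.

Claim: tan(arctan(x)) = x.
Reasoning: For every real x, arctan(x) is by definition the angle in (-π/2, π/2) whose tangent equals x. Taking the tangent of that angle returns x.
So the two sides agree for every real x for which both sides are defined.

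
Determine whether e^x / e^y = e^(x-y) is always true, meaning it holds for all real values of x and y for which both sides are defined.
Claim: e^x / e^y = e^(x-y).
Reasoning: 1/e^y = e^(-y), so e^x / e^y = e^x · e^(-y) = e^(x + (-y)) = e^(x-y) by the product rule for exponents.
So the two sides agree for all real values of x and y for which both sides are defined.

Conclusion: Yes, this is an identity.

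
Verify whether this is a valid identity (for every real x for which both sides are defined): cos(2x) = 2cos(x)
Claim: cos(2x) = 2cos(x).
Test a specific point where both sides are defined: x = π/2.
LHS = cos(2x) ≈ -1.0000
RHS = 2cos(x) ≈ 0.0000
Since -1.0000 ≠ 0.0000, the equation fails at this point, so it cannot hold for every real x for which both sides are defined.
The correct double-angle formula is cos(2x) = cos²x - sin²x.

Conclusion: No, this is NOT an identity.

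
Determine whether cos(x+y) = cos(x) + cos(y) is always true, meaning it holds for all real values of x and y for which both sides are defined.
No, this is NOT an identity.

Claim: cos(x+y) = cos(x) + cos(y).
Test a specific point where both sides are defined: x = -π/2, y = π.
LHS = cos(x+y) ≈ 0.0000
RHS = cos(x) + cos(y) ≈ -1.0000
Since 0.0000 ≠ -1.0000, the equation fails at this point, so it cannot hold for all real values of x and y for which both sides are defined.
The correct expansion is cos(x+y) = cos(x)cos(y) - sin(x)sin(y); cosine is not additive.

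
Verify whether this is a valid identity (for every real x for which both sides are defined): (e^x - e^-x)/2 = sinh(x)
Claim: (e^x - e^-x)/2 = sinh(x).
Reasoning: This is exactly the definition of the hyperbolic sine: sinh(x) := (e^x - e^-x)/2.
So the two sides agree for every real x for which both sides are defined.

Conclusion: Yes, this is an identity.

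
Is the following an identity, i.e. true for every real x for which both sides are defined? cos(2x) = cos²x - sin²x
Yes, this is an identity.

Claim: cos(2x) = cos²x - sin²x.
Reasoning: Put y = x in the addition formula cos(x+y) = cos(x)cos(y) - sin(x)sin(y): cos(2x) = cos²x - sin²x.
So the two sides agree for every real x for which both sides are defined.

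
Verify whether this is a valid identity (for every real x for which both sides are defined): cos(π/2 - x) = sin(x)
Claim: cos(π/2 - x) = sin(x).
Reasoning: Use cos(u - v) = cos(u)cos(v) + sin(u)sin(v) with u = π/2, v = x: cos(π/2)cos(x) + sin(π/2)sin(x) = 0·cos(x) + 1·sin(x) = sin(x).
So the two sides agree for every real x for which both sides are defined.

Conclusion: Yes, this is an identity.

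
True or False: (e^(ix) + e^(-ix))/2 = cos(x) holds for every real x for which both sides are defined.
True.

Claim: (e^(ix) + e^(-ix))/2 = cos(x).
Reasoning: By Euler's formula e^(ix) = cos(x) + i·sin(x) and e^(-ix) = cos(x) - i·sin(x). Adding cancels the sine terms: e^(ix) + e^(-ix) = 2cos(x); divide by 2.
So the two sides agree for every real x for which both sides are defined.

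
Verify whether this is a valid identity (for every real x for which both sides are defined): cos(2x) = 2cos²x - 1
Yes, this is an identity.

Claim: cos(2x) = 2cos²x - 1.
Reasoning: cos(2x) = cos²x - sin²x. Replace sin²x by 1 - cos²x: cos²x - (1 - cos²x) = 2cos²x - 1.
So the two sides agree for every real x for which both sides are defined.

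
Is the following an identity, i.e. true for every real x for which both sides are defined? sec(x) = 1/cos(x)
Yes, this is an identity.

Claim: sec(x) = 1/cos(x).
Reasoning: sec(x) is by definition the reciprocal of cos(x), wherever cos(x) ≠ 0.
So the two sides agree for every real x for which both sides are defined.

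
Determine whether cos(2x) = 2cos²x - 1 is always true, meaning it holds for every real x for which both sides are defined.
Claim: cos(2x) = 2cos²x - 1.
Reasoning: cos(2x) = cos²x - sin²x. Replace sin²x by 1 - cos²x: cos²x - (1 - cos²x) = 2cos²x - 1.
So the two sides agree for every real x for which both sides are defined.

Conclusion: Yes, this is an identity.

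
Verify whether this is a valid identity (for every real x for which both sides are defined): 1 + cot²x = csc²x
Yes, this is an identity.

Claim: 1 + cot²x = csc²x.
Reasoning: Start from sin²x + cos²x = 1 and divide every term by sin²x (allowed wherever cot x and csc x are defined): 1 + cot²x = 1/sin²x = csc²x.
So the two sides agree for every real x for which both sides are defined.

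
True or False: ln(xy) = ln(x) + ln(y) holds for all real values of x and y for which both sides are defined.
True.

Claim: ln(xy) = ln(x) + ln(y).
Reasoning: Both sides are simultaneously defined only when x, y > 0. Write x = e^p, y = e^q (p = ln x, q = ln y). Then xy = e^p · e^q = e^(p+q), so ln(xy) = p + q = ln(x) + ln(y).
So the two sides agree for all real values of x and y for which both sides are defined.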